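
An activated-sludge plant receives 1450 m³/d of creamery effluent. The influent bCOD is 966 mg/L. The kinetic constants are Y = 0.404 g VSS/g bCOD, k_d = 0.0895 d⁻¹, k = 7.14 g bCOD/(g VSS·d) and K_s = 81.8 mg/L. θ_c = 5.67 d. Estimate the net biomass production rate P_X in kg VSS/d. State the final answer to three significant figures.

From the Monod/SRT balance for a CMAS, S = K_s·(1+k_d θ_c)/[θ_c·(Y k − k_d) − 1] = 81.8 × (1 + 0.0895 × 5.67) / [5.67 × (0.404 × 7.14 − 0.0895) − 1] = 123.3 / 14.85 = 8.305 mg/L.
Y_obs = Y / (1 + k_d θ_c) = 0.404 / (1 + 0.0895 × 5.67) = 0.404 / 1.507 = 0.2680.
Mass of bCOD removed per day: Q(S₀ − S) = 1450 × 957.7 g/m³ = 1389 kg/d.
P_X = Y_obs · Q(S₀ − S) = 0.2680 × 1389 = 372.2 kg VSS/d.

P_X ≈ 372 kg VSS/d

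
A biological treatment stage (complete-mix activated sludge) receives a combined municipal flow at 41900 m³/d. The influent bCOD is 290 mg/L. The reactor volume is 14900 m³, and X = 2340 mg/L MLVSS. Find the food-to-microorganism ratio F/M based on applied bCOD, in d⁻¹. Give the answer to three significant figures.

Food-to-microorganism ratio F/M = Q S₀ / (V X) = 41900 × 290 / (14900 × 2340) = 0.3485 d⁻¹.

F/M ≈ 0.349 d⁻¹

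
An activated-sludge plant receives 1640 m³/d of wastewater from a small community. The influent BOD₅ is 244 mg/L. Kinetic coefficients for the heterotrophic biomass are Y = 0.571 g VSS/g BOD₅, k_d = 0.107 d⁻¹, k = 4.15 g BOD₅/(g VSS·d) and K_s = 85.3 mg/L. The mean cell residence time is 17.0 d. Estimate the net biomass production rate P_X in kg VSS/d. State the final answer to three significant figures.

P_X ≈ 78.9 kg VSS/d

From the Monod/SRT balance for a CMAS, S = K_s·(1+k_d θ_c)/[θ_c·(Y k − k_d) − 1] = 85.3 × (1 + 0.107 × 17.0) / [17.0 × (0.571 × 4.15 − 0.107) − 1] = 240.5 / 37.47 = 6.418 mg/L.
The observed yield is Y_obs = Y/(1 + k_d·θ_c) = 0.571 / (1 + 0.107 × 17.0) = 0.571 / 2.819 = 0.2026 g VSS per g BOD₅ removed.
Substrate removed = Q·(S₀ − S) = 1640 m³/d × (244 − 6.42) g/m³ = 3.9×10^5 g/d = 389.6 kg/d.
Biomass produced: P_X = Y_obs·Q·ΔS = 0.2026 × 389.6 ≈ 78.92 kg VSS/d.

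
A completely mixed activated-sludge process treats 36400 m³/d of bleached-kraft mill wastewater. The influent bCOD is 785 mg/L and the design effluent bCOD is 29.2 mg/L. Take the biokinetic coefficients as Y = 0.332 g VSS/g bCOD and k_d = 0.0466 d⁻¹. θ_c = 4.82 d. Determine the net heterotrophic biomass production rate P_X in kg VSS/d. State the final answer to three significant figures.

Correct the yield for decay: Y_obs = Y/(1 + k_d θ_c) = 0.332 / (1 + 0.0466 × 4.82) = 0.332 / 1.225 = 0.2711.
Q·(S₀ − S) = 36400 × (785 − 29.2) × 10⁻³ = 27511 kg/d removed.
Net biomass production P_X = Y_obs × Q·(S₀ − S) = 0.2711 × 27511 = 7458 kg VSS/d.

P_X ≈ 7460 kg VSS/d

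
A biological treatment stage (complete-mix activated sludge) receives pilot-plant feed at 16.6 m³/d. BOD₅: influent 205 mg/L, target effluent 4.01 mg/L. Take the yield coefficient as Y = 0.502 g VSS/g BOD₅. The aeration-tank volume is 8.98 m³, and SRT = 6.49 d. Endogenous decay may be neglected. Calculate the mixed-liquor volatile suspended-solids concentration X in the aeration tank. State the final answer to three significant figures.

From V·X = Y·Q·(S₀ − S)·θ_c (decay neglected): X = 0.502 × 16.6 × (205 − 4.01) × 6.49 / 8.98 = 1210 mg/L.

X ≈ 1210 mg/L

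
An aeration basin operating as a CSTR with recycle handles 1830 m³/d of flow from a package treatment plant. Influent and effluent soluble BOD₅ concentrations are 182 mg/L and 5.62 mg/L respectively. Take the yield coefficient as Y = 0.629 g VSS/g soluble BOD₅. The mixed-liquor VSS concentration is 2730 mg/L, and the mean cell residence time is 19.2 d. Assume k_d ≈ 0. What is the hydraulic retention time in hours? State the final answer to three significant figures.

τ ≈ 18.7 h

Biomass mass balance (decay neglected): V·X = Y·Q·(S₀ − S)·θ_c, so V = 0.629 × 1830 × (182 − 5.62) × 19.2 / 2730 = 1428 m³.
Hydraulic retention time τ = V/Q = 1428 / 1830 = 0.7803 d = 18.73 h.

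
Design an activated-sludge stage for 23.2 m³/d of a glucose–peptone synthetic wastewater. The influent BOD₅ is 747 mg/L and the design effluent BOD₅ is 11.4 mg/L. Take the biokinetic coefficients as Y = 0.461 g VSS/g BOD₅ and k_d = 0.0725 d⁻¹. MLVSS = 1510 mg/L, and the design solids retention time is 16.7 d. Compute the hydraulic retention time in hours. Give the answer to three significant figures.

From the SRT design equation V = Y Q (S₀−S) θ_c / [X (1 + k_d θ_c)] = 0.461 × 23.2 × (747 − 11.4) × 16.7 / [1510 × (1 + 0.0725 × 16.7)] = 1.31×10^5 / 3338 = 39.36 m³.
HRT = V/Q = 39.36 m³ / 23.2 m³·d⁻¹ = 1.696 d × 24 = 40.71 h.

τ ≈ 40.7 h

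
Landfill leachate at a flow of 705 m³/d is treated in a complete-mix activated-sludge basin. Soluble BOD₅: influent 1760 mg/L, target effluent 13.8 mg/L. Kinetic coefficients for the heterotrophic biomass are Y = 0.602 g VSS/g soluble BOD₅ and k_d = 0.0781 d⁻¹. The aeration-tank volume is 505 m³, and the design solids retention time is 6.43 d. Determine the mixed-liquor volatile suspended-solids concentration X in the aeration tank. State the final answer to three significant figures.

X = Y·Q·ΔS·θ_c / [V·(1 + k_d θ_c)] = 0.602 × 705 × (1760 − 13.8) × 6.43 / [505 × (1 + 0.0781 × 6.43)] = 6282 mg/L.

X ≈ 6280 mg/L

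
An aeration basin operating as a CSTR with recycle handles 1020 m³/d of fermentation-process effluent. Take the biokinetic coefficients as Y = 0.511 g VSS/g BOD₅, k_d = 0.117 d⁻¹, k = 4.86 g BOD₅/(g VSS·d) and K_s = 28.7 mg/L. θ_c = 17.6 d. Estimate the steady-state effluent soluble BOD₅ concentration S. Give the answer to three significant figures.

S ≈ 2.16 mg/L

For a completely mixed reactor with recycle the Lawrence–McCarty relation gives S = K_s·(1 + k_d·θ_c) / [θ_c·(Y·k − k_d) − 1] = 28.7 × (1 + 0.117 × 17.6) / [17.6 × (0.511 × 4.86 − 0.117) − 1] = 87.80 / 40.65 = 2.160 mg/L.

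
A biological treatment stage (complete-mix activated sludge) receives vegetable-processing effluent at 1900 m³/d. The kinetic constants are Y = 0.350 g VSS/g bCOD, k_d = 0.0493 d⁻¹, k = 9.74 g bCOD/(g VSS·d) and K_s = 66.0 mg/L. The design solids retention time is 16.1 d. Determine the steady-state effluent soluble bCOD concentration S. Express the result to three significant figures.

S ≈ 2.23 mg/L

For a completely mixed reactor with recycle the Lawrence–McCarty relation gives S = K_s·(1 + k_d·θ_c) / [θ_c·(Y·k − k_d) − 1] = 66.0 × (1 + 0.0493 × 16.1) / [16.1 × (0.350 × 9.74 − 0.0493) − 1] = 118.4 / 53.09 = 2.230 mg/L.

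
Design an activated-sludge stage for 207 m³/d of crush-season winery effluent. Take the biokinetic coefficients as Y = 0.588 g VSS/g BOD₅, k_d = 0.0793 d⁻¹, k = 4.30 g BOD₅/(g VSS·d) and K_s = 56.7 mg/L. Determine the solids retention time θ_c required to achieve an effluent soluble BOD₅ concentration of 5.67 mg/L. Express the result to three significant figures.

θ_c ≈ 6.64 d

From 1/θ_c = Y·k·S/(K_s + S) − k_d: Y·k·S/(K_s+S) = 0.588 × 4.30 × 5.67 / (56.7 + 5.67) = 0.2299 d⁻¹.
1/θ_c = 0.2299 − 0.0793 = 0.1506 d⁻¹, so θ_c = 6.642 d.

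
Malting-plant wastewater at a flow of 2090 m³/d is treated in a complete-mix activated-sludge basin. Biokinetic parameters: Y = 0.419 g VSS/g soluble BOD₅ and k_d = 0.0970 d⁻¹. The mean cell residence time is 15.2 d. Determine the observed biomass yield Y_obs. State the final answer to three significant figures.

Y_obs ≈ 0.169 g VSS/g soluble BOD₅

Correct the yield for decay: Y_obs = Y/(1 + k_d θ_c) = 0.419 / (1 + 0.0970 × 15.2) = 0.419 / 2.474 = 0.1693.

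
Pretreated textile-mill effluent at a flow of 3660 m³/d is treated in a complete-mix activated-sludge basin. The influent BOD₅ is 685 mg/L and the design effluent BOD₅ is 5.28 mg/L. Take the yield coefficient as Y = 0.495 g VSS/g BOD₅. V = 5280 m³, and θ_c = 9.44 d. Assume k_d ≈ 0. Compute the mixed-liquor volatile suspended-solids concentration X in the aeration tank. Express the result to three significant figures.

Without decay, X = Y Q (S₀−S) θ_c / V = 0.495 × 3660 × (685 − 5.28) × 9.44 / 5280 = 2202 mg/L.

X ≈ 2200 mg/L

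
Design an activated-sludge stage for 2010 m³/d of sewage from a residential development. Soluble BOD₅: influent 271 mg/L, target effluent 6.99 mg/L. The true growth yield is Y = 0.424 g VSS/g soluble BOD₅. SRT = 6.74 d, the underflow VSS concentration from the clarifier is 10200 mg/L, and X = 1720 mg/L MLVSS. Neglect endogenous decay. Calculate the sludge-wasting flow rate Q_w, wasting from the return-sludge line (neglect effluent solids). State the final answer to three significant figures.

Q_w ≈ 22.1 m³/d

With k_d = 0 the design equation reduces to V = Y Q (S₀−S) θ_c / X = 0.424 × 2010 × (271 − 6.99) × 6.74 / 1720 = 881.7 m³.
Q_w = (V·X)/(θ_c X_r) = 881.7 × 1720 / (6.74 × 10200) = 22.06 m³/d.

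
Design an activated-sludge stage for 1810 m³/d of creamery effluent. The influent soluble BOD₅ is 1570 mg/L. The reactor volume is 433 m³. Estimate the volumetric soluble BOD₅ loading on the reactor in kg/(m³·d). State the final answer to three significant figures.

L_v ≈ 6.56 kg soluble BOD₅/(m³·d)

Volumetric loading L_v = Q·S₀ / V = 1810 × 1570 g/m³ / 433.0 m³ = 6563 g/(m³·d) = 6.563 kg soluble BOD₅/(m³·d).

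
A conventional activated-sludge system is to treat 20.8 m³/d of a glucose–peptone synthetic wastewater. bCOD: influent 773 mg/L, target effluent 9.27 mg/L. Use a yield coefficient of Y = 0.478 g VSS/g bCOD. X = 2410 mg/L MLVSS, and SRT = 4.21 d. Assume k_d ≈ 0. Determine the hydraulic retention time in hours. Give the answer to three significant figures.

τ ≈ 15.3 h

With k_d = 0 the design equation reduces to V = Y Q (S₀−S) θ_c / X = 0.478 × 20.8 × (773 − 9.27) × 4.21 / 2410 = 13.26 m³.
Hydraulic retention time τ = V/Q = 13.26 / 20.8 = 0.6377 d = 15.31 h.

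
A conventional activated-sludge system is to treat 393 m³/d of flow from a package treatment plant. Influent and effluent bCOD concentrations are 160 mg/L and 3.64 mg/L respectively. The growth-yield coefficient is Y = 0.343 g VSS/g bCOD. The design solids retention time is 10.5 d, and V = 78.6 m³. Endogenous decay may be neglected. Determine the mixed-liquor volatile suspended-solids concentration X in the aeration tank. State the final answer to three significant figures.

X ≈ 2820 mg/L

X = Y·Q·ΔS·θ_c / V = 0.343 × 393 × (160 − 3.64) × 10.5 / 78.6 = 2816 mg/L.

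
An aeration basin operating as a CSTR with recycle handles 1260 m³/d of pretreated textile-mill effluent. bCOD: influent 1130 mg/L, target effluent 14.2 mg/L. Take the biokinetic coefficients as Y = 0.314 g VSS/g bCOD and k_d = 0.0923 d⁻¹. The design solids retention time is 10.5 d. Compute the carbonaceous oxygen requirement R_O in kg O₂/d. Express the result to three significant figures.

Correct the yield for decay: Y_obs = Y/(1 + k_d θ_c) = 0.314 / (1 + 0.0923 × 10.5) = 0.314 / 1.969 = 0.1595.
Substrate removed = Q·(S₀ − S) = 1260 m³/d × (1130 − 14.2) g/m³ = 1.41×10^6 g/d = 1406 kg/d.
Biomass synthesised: P_X = Y_obs × 1406 = 224.2 kg VSS/d.
R_O = Q·ΔS − 1.42 P_X = 1406 − 318.3 = 1088 kg O₂/d.

R_O ≈ 1090 kg O₂/d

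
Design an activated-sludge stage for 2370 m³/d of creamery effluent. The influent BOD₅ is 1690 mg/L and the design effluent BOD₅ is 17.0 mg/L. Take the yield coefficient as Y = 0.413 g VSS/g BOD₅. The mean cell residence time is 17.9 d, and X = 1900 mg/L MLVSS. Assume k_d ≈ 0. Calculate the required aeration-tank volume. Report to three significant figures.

With k_d = 0 the design equation reduces to V = Y Q (S₀−S) θ_c / X = 0.413 × 2370 × (1690 − 17.0) × 17.9 / 1900 = 15427 m³.

V ≈ 15400 m³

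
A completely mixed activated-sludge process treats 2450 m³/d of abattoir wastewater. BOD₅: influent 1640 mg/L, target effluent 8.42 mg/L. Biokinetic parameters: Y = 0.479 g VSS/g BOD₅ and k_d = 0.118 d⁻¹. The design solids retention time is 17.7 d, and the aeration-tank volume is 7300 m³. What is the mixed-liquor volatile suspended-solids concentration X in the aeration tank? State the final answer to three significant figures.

X = Y·Q·ΔS·θ_c / [V·(1 + k_d θ_c)] = 0.479 × 2450 × (1640 − 8.42) × 17.7 / [7300 × (1 + 0.118 × 17.7)] = 1503 mg/L.

X ≈ 1500 mg/L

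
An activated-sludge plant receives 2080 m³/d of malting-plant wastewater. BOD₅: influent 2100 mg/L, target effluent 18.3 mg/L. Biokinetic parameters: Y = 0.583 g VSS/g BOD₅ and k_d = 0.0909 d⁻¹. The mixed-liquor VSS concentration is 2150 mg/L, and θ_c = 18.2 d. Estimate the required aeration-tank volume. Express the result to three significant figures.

V ≈ 8050 m³

Rearranging the biomass balance for a CMAS with decay, V = Y·Q·ΔS·θ_c / [X·(1+k_d θ_c)] = 0.583 × 2080 × (2100 − 18.3) × 18.2 / [2150 × (1 + 0.0909 × 18.2)] = 4.59×10^7 / 5707 = 8050 m³.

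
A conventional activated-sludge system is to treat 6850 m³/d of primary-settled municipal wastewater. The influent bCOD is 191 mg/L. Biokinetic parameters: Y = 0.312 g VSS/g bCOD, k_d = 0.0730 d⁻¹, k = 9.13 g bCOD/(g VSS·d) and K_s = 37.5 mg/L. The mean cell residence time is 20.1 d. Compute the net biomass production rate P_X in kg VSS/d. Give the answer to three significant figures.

For a completely mixed reactor with recycle the Lawrence–McCarty relation gives S = K_s·(1 + k_d·θ_c) / [θ_c·(Y·k − k_d) − 1] = 37.5 × (1 + 0.0730 × 20.1) / [20.1 × (0.312 × 9.13 − 0.0730) − 1] = 92.52 / 54.79 = 1.689 mg/L.
Y_obs = Y / (1 + k_d θ_c) = 0.312 / (1 + 0.0730 × 20.1) = 0.312 / 2.467 = 0.1265.
Mass of bCOD removed per day: Q(S₀ − S) = 6850 × 189.3 g/m³ = 1297 kg/d.
Net biomass production P_X = Y_obs × Q·(S₀ − S) = 0.1265 × 1297 = 164.0 kg VSS/d.

P_X ≈ 164 kg VSS/d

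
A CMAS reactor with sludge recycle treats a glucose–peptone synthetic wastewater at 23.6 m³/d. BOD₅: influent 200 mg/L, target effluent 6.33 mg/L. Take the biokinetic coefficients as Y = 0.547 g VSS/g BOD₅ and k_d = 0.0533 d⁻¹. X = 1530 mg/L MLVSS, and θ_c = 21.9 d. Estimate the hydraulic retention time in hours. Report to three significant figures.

Steady-state biomass mass balance: V·X·(1 + k_d·θ_c) = Y·Q·(S₀ − S)·θ_c, so V = 0.547 × 23.6 × (200 − 6.33) × 21.9 / [1530 × (1 + 0.0533 × 21.9)] = 5.48×10^4 / 3316 = 16.51 m³.
Hydraulic retention time τ = V/Q = 16.51 / 23.6 = 0.6997 d = 16.79 h.

τ ≈ 16.8 h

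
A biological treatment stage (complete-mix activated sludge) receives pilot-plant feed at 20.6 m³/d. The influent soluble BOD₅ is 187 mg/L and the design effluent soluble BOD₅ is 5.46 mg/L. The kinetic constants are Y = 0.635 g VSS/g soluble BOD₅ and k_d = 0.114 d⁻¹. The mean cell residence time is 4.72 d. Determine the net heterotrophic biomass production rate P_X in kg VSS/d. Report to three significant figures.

Y_obs = Y / (1 + k_d θ_c) = 0.635 / (1 + 0.114 × 4.72) = 0.635 / 1.538 = 0.4129.
Substrate removed = Q·(S₀ − S) = 20.6 m³/d × (187 − 5.46) g/m³ = 3.74×10^3 g/d = 3.740 kg/d.
Biomass produced: P_X = Y_obs·Q·ΔS = 0.4129 × 3.740 ≈ 1.544 kg VSS/d.

P_X ≈ 1.54 kg VSS/d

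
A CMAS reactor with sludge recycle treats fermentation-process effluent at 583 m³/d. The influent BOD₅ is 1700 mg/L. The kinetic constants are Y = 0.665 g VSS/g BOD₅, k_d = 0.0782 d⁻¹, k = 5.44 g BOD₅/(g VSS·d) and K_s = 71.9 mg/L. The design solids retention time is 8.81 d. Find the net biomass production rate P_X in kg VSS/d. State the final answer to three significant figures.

Effluent substrate depends only on kinetics and SRT: S = K_s(1 + k_d θ_c) / [θ_c(Yk − k_d) − 1] = 71.9 × (1 + 0.0782 × 8.81) / [8.81 × (0.665 × 5.44 − 0.0782) − 1] = 121.4 / 30.18 = 4.023 mg/L.
The observed yield is Y_obs = Y/(1 + k_d·θ_c) = 0.665 / (1 + 0.0782 × 8.81) = 0.665 / 1.689 = 0.3937 g VSS per g BOD₅ removed.
Q·(S₀ − S) = 583 × (1700 − 4.02) × 10⁻³ = 988.8 kg/d removed.
So the net sludge growth is P_X = 0.3937 × 988.8 = 389.3 kg VSS/d.

P_X ≈ 389 kg VSS/d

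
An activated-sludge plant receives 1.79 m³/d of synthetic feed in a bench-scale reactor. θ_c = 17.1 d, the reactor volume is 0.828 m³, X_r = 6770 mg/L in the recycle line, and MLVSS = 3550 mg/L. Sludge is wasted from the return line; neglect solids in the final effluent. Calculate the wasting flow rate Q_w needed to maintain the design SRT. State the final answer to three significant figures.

Q_w ≈ 0.0254 m³/d

Q_w = (V·X)/(θ_c X_r) = 0.8280 × 3550 / (17.1 × 6770) = 0.02539 m³/d.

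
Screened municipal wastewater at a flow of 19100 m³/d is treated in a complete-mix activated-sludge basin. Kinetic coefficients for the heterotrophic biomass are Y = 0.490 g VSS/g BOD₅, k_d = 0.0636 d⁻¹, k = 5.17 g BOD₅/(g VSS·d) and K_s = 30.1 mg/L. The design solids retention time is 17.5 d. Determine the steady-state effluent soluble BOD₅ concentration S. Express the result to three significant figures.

S ≈ 1.51 mg/L

Effluent substrate depends only on kinetics and SRT: S = K_s(1 + k_d θ_c) / [θ_c(Yk − k_d) − 1] = 30.1 × (1 + 0.0636 × 17.5) / [17.5 × (0.490 × 5.17 − 0.0636) − 1] = 63.60 / 42.22 = 1.506 mg/L.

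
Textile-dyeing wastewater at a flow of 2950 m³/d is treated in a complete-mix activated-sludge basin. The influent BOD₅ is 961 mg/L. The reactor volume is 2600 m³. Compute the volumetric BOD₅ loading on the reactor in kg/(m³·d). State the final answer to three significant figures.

L_v ≈ 1.09 kg BOD₅/(m³·d)

L_v = Q S₀ / V = 2950 × 961 × 10⁻³ / 2600 = 1.090 kg/(m³·d).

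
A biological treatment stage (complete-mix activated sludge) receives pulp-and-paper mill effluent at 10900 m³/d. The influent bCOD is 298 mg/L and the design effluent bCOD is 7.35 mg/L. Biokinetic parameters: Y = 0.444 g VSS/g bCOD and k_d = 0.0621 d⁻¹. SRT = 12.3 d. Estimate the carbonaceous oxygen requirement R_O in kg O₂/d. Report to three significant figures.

Y_obs = Y / (1 + k_d θ_c) = 0.444 / (1 + 0.0621 × 12.3) = 0.444 / 1.764 = 0.2517.
Substrate removed = Q·(S₀ − S) = 10900 m³/d × (298 − 7.35) g/m³ = 3.17×10^6 g/d = 3168 kg/d.
Net sludge production P_X = 0.2517 × 3168 = 797.5 kg VSS/d.
R_O = Q·(S₀ − S) − 1.42·P_X = 3168 − 1.42 × 797.5 = 2036 kg O₂/d.

R_O ≈ 2040 kg O₂/d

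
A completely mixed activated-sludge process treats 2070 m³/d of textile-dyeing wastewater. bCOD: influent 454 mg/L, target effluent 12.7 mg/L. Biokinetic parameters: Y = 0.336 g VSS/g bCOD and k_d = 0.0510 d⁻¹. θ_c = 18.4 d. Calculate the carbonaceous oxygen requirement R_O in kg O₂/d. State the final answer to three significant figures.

Observed yield with endogenous decay: Y_obs = Y / (1 + k_d·θ_c) = 0.336 / (1 + 0.0510 × 18.4) = 0.336 / 1.938 = 0.1733 g VSS/g bCOD.
Substrate removed = Q·(S₀ − S) = 2070 m³/d × (454 − 12.7) g/m³ = 9.13×10^5 g/d = 913.5 kg/d.
Net sludge production P_X = 0.1733 × 913.5 = 158.3 kg VSS/d.
R_O = Q·(S₀ − S) − 1.42·P_X = 913.5 − 1.42 × 158.3 = 688.6 kg O₂/d.

R_O ≈ 689 kg O₂/d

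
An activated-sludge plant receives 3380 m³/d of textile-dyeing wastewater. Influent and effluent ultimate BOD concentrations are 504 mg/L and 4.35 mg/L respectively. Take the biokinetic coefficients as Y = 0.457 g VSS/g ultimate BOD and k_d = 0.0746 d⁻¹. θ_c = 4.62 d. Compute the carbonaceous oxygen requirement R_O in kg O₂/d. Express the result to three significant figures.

The observed yield is Y_obs = Y/(1 + k_d·θ_c) = 0.457 / (1 + 0.0746 × 4.62) = 0.457 / 1.345 = 0.3399 g VSS per g ultimate BOD removed.
Substrate removed = Q·(S₀ − S) = 3380 m³/d × (504 − 4.35) g/m³ = 1.69×10^6 g/d = 1689 kg/d.
Biomass synthesised: P_X = Y_obs × 1689 = 574.0 kg VSS/d.
Carbonaceous O₂ demand = substrate oxidised − cell-mass equivalent = 1689 − 1.42 × 574.0 = 873.8 kg O₂/d.

R_O ≈ 874 kg O₂/d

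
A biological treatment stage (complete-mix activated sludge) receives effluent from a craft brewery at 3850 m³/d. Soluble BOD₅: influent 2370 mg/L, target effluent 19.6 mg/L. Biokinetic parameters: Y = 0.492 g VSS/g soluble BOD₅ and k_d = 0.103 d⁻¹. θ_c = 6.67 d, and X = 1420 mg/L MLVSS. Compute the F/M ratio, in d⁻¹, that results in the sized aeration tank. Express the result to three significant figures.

Rearranging the biomass balance for a CMAS with decay, V = Y·Q·ΔS·θ_c / [X·(1+k_d θ_c)] = 0.492 × 3850 × (2370 − 19.6) × 6.67 / [1420 × (1 + 0.103 × 6.67)] = 2.97×10^7 / 2396 = 12396 m³.
F/M = applied load / biomass = Q·S₀/(V·X) = 3850 × 2370 / (12396 × 1420) = 0.5184 d⁻¹.

F/M ≈ 0.518 d⁻¹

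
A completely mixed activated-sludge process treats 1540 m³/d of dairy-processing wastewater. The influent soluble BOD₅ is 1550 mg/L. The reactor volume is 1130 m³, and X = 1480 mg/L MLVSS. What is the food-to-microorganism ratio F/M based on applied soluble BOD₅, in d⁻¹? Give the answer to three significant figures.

F/M = applied load / biomass = Q·S₀/(V·X) = 1540 × 1550 / (1130 × 1480) = 1.427 d⁻¹.

F/M ≈ 1.43 d⁻¹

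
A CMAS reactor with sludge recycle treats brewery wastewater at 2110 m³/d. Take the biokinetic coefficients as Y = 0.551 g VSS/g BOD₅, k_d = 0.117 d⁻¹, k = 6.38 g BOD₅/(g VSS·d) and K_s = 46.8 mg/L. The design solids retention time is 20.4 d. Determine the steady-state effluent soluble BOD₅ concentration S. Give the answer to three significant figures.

S ≈ 2.32 mg/L

Effluent substrate depends only on kinetics and SRT: S = K_s(1 + k_d θ_c) / [θ_c(Yk − k_d) − 1] = 46.8 × (1 + 0.117 × 20.4) / [20.4 × (0.551 × 6.38 − 0.117) − 1] = 158.5 / 68.33 = 2.320 mg/L.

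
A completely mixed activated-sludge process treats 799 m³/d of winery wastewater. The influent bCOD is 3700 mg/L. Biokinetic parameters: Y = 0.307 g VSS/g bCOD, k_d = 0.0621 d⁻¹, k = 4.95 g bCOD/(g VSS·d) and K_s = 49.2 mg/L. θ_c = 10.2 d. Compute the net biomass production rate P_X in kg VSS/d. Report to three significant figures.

P_X ≈ 555 kg VSS/d

Effluent substrate depends only on kinetics and SRT: S = K_s(1 + k_d θ_c) / [θ_c(Yk − k_d) − 1] = 49.2 × (1 + 0.0621 × 10.2) / [10.2 × (0.307 × 4.95 − 0.0621) − 1] = 80.36 / 13.87 = 5.795 mg/L.
The observed yield is Y_obs = Y/(1 + k_d·θ_c) = 0.307 / (1 + 0.0621 × 10.2) = 0.307 / 1.633 = 0.1879 g VSS per g bCOD removed.
Q·(S₀ − S) = 799 × (3700 − 5.80) × 10⁻³ = 2952 kg/d removed.
So the net sludge growth is P_X = 0.1879 × 2952 = 554.8 kg VSS/d.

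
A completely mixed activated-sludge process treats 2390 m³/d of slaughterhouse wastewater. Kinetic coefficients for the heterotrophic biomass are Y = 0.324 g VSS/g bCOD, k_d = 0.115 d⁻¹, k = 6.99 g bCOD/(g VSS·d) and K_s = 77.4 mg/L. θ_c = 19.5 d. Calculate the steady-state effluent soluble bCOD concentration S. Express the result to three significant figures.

Effluent substrate depends only on kinetics and SRT: S = K_s(1 + k_d θ_c) / [θ_c(Yk − k_d) − 1] = 77.4 × (1 + 0.115 × 19.5) / [19.5 × (0.324 × 6.99 − 0.115) − 1] = 251.0 / 40.92 = 6.133 mg/L.

S ≈ 6.13 mg/L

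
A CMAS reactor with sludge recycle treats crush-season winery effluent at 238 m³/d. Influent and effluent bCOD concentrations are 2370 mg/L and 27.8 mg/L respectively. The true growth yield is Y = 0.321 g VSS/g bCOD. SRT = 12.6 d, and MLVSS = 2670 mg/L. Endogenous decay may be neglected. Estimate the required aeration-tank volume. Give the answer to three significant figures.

V·X = Y·Q·ΔS·θ_c gives V = 0.321 × 238 × (2370 − 27.8) × 12.6 / 2670 = 844.4 m³.

V ≈ 844 m³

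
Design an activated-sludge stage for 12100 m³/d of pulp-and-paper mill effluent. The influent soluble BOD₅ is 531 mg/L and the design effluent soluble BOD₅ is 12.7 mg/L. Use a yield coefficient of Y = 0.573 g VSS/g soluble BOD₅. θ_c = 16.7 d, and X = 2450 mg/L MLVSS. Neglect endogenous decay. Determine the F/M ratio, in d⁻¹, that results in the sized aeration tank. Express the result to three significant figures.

F/M ≈ 0.107 d⁻¹

Biomass mass balance (decay neglected): V·X = Y·Q·(S₀ − S)·θ_c, so V = 0.573 × 12100 × (531 − 12.7) × 16.7 / 2450 = 24495 m³.
F/M = Q·S₀ / (V·X) = 12100 × 531 / (24495 × 2450) = 0.1071 g soluble BOD₅·(g VSS·d)⁻¹.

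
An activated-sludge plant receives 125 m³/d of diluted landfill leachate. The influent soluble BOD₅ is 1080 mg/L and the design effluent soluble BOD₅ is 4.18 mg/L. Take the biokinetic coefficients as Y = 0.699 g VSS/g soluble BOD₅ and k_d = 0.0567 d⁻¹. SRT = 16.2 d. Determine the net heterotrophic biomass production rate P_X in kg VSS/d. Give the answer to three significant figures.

P_X ≈ 49.0 kg VSS/d

Y_obs = Y / (1 + k_d θ_c) = 0.699 / (1 + 0.0567 × 16.2) = 0.699 / 1.919 = 0.3643.
Q·(S₀ − S) = 125 × (1080 − 4.18) × 10⁻³ = 134.5 kg/d removed.
So the net sludge growth is P_X = 0.3643 × 134.5 = 49.00 kg VSS/d.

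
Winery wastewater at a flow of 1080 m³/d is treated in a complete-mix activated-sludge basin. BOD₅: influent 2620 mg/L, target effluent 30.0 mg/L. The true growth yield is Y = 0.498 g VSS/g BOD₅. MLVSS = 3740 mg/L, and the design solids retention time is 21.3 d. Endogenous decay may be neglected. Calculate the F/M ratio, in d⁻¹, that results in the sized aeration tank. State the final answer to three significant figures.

Biomass mass balance (decay neglected): V·X = Y·Q·(S₀ − S)·θ_c, so V = 0.498 × 1080 × (2620 − 30.0) × 21.3 / 3740 = 7933 m³.
F/M = applied load / biomass = Q·S₀/(V·X) = 1080 × 2620 / (7933 × 3740) = 0.09537 d⁻¹.

F/M ≈ 0.0954 d⁻¹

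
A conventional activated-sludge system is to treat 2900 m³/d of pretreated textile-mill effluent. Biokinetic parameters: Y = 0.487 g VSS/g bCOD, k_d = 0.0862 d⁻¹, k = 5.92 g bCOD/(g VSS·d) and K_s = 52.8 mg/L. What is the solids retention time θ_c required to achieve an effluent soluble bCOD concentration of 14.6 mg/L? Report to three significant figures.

Specific growth rate at S = 14.6 mg/L: μ = YkS/(K_s+S) = 0.487·5.92·14.6/(52.8+14.6) = 0.6245 d⁻¹.
Then 1/θ_c = μ − k_d = 0.6245 − 0.0862 = 0.5383 d⁻¹, giving θ_c = 1.858 d.

θ_c ≈ 1.86 d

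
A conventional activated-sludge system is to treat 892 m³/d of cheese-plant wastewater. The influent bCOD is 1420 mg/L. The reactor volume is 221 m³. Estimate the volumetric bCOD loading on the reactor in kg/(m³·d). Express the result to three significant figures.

Volumetric loading L_v = Q·S₀ / V = 892 × 1420 g/m³ / 221.0 m³ = 5731 g/(m³·d) = 5.731 kg bCOD/(m³·d).

L_v ≈ 5.73 kg bCOD/(m³·d)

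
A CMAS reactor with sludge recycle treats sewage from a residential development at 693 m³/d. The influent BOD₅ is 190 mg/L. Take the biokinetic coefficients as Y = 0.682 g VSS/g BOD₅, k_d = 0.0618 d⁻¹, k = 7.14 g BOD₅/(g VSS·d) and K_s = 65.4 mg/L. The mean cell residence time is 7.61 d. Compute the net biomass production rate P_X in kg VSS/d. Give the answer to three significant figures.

For a completely mixed reactor with recycle the Lawrence–McCarty relation gives S = K_s·(1 + k_d·θ_c) / [θ_c·(Y·k − k_d) − 1] = 65.4 × (1 + 0.0618 × 7.61) / [7.61 × (0.682 × 7.14 − 0.0618) − 1] = 96.16 / 35.59 = 2.702 mg/L.
Correct the yield for decay: Y_obs = Y/(1 + k_d θ_c) = 0.682 / (1 + 0.0618 × 7.61) = 0.682 / 1.470 = 0.4639.
Q·(S₀ − S) = 693 × (190 − 2.70) × 10⁻³ = 129.8 kg/d removed.
So the net sludge growth is P_X = 0.4639 × 129.8 = 60.21 kg VSS/d.

P_X ≈ 60.2 kg VSS/d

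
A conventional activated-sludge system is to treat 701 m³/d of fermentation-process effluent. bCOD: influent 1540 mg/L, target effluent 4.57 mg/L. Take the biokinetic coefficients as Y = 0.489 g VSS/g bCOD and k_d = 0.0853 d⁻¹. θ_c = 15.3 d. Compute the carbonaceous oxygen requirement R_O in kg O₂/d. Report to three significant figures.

Correct the yield for decay: Y_obs = Y/(1 + k_d θ_c) = 0.489 / (1 + 0.0853 × 15.3) = 0.489 / 2.305 = 0.2121.
Substrate removed = Q·(S₀ − S) = 701 m³/d × (1540 − 4.57) g/m³ = 1.08×10^6 g/d = 1076 kg/d.
Net sludge production P_X = 0.2121 × 1076 = 228.3 kg VSS/d.
R_O = Q·ΔS − 1.42 P_X = 1076 − 324.2 = 752.1 kg O₂/d.

R_O ≈ 752 kg O₂/d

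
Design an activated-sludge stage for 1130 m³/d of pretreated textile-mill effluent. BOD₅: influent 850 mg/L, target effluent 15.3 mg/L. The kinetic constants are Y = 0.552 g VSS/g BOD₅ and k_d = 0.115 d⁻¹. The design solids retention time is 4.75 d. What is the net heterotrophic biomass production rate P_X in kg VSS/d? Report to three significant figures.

The observed yield is Y_obs = Y/(1 + k_d·θ_c) = 0.552 / (1 + 0.115 × 4.75) = 0.552 / 1.546 = 0.3570 g VSS per g BOD₅ removed.
Mass of BOD₅ removed per day: Q(S₀ − S) = 1130 × 834.7 g/m³ = 943.2 kg/d.
Net biomass production P_X = Y_obs × Q·(S₀ − S) = 0.3570 × 943.2 = 336.7 kg VSS/d.

P_X ≈ 337 kg VSS/d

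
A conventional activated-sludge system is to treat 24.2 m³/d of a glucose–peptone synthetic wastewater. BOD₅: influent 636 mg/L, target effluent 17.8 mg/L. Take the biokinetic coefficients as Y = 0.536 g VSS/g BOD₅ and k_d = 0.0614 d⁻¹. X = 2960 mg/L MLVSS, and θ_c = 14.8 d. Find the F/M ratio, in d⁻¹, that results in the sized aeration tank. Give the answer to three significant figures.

Rearranging the biomass balance for a CMAS with decay, V = Y·Q·ΔS·θ_c / [X·(1+k_d θ_c)] = 0.536 × 24.2 × (636 − 17.8) × 14.8 / [2960 × (1 + 0.0614 × 14.8)] = 1.19×10^5 / 5650 = 21.01 m³.
F/M = applied load / biomass = Q·S₀/(V·X) = 24.2 × 636 / (21.01 × 2960) = 0.2475 d⁻¹.

F/M ≈ 0.248 d⁻¹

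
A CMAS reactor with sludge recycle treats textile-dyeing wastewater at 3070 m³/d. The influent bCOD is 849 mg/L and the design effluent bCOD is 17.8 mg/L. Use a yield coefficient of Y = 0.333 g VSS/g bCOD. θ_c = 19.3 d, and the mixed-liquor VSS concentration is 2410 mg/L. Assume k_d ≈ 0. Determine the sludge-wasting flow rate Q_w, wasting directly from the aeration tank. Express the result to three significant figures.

Q_w ≈ 353 m³/d

Biomass mass balance (decay neglected): V·X = Y·Q·(S₀ − S)·θ_c, so V = 0.333 × 3070 × (849 − 17.8) × 19.3 / 2410 = 6805 m³.
For wasting at MLVSS concentration, Q_w = V/θ_c = 6805/19.3 = 352.6 m³/d.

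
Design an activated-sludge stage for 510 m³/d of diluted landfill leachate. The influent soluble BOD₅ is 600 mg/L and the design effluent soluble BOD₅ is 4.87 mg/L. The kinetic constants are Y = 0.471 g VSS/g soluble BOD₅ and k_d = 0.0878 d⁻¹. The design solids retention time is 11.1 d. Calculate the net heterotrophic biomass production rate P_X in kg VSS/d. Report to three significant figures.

P_X ≈ 72.4 kg VSS/d

Y_obs = Y / (1 + k_d θ_c) = 0.471 / (1 + 0.0878 × 11.1) = 0.471 / 1.975 = 0.2385.
Mass of soluble BOD₅ removed per day: Q(S₀ − S) = 510 × 595.1 g/m³ = 303.5 kg/d.
P_X = Y_obs · Q(S₀ − S) = 0.2385 × 303.5 = 72.40 kg VSS/d.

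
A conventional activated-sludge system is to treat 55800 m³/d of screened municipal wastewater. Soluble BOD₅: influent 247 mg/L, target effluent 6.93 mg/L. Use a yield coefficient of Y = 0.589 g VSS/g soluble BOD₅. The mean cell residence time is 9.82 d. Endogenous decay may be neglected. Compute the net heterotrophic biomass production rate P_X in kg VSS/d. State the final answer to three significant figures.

P_X ≈ 7890 kg VSS/d

With endogenous decay neglected, the observed yield equals the true yield: Y_obs = Y = 0.589 g VSS/g soluble BOD₅.
Substrate removed = Q·(S₀ − S) = 55800 m³/d × (247 − 6.93) g/m³ = 1.34×10^7 g/d = 13396 kg/d.
Biomass produced: P_X = Y_obs·Q·ΔS = 0.5890 × 13396 ≈ 7890 kg VSS/d.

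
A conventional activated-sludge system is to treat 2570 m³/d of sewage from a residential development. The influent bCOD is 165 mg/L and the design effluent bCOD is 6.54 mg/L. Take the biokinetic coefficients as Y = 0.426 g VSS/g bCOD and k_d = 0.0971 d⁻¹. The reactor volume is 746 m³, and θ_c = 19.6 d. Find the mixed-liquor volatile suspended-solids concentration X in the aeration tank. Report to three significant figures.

X ≈ 1570 mg/L

Solving the biomass balance for X: X = Y Q (S₀−S) θ_c / [V (1+k_d θ_c)] = 0.426 × 2570 × (165 − 6.54) × 19.6 / [746 × (1 + 0.0971 × 19.6)] = 1570 mg/L.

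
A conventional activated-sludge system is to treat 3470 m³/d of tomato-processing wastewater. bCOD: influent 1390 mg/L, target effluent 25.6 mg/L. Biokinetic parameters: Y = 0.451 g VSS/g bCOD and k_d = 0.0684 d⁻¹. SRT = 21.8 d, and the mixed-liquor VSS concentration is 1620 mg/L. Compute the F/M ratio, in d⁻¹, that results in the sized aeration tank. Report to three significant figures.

F/M ≈ 0.258 d⁻¹

Rearranging the biomass balance for a CMAS with decay, V = Y·Q·ΔS·θ_c / [X·(1+k_d θ_c)] = 0.451 × 3470 × (1390 − 25.6) × 21.8 / [1620 × (1 + 0.0684 × 21.8)] = 4.65×10^7 / 4036 = 11534 m³.
F/M = applied load / biomass = Q·S₀/(V·X) = 3470 × 1390 / (11534 × 1620) = 0.2581 d⁻¹.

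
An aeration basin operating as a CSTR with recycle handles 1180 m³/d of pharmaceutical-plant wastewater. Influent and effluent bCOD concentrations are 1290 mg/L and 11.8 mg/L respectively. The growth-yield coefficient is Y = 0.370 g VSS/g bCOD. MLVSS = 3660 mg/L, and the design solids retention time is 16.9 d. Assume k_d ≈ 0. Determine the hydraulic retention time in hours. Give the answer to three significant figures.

With k_d = 0 the design equation reduces to V = Y Q (S₀−S) θ_c / X = 0.370 × 1180 × (1290 − 11.8) × 16.9 / 3660 = 2577 m³.
τ = V/Q = 2577/1180 = 2.184 d, or 52.41 h.

τ ≈ 52.4 h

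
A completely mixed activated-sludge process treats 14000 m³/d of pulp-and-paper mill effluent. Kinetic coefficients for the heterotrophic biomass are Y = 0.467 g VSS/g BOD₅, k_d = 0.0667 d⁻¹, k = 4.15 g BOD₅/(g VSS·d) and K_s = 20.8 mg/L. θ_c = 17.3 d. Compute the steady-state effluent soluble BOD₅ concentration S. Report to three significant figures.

Effluent substrate depends only on kinetics and SRT: S = K_s(1 + k_d θ_c) / [θ_c(Yk − k_d) − 1] = 20.8 × (1 + 0.0667 × 17.3) / [17.3 × (0.467 × 4.15 − 0.0667) − 1] = 44.80 / 31.37 = 1.428 mg/L.

S ≈ 1.43 mg/L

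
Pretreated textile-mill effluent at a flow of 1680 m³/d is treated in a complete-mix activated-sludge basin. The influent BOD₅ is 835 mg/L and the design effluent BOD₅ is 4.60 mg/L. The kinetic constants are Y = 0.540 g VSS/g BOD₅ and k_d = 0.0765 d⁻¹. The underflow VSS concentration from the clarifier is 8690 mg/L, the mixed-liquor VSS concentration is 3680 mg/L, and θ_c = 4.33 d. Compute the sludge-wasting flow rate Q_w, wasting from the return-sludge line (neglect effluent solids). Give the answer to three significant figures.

Q_w ≈ 65.1 m³/d

Rearranging the biomass balance for a CMAS with decay, V = Y·Q·ΔS·θ_c / [X·(1+k_d θ_c)] = 0.540 × 1680 × (835 − 4.60) × 4.33 / [3680 × (1 + 0.0765 × 4.33)] = 3.26×10^6 / 4899 = 665.8 m³.
Wasting from the return line (neglecting effluent solids): Q_w = V·X / (θ_c·X_r) = 665.8 × 3680 / (4.33 × 8690) = 65.12 m³/d.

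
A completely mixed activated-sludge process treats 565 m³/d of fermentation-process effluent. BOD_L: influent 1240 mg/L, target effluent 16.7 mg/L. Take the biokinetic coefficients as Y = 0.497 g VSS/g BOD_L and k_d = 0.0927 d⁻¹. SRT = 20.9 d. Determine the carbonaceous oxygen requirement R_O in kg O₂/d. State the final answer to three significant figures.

R_O ≈ 525 kg O₂/d

The observed yield is Y_obs = Y/(1 + k_d·θ_c) = 0.497 / (1 + 0.0927 × 20.9) = 0.497 / 2.937 = 0.1692 g VSS per g BOD_L removed.
Q·(S₀ − S) = 565 × (1240 − 16.7) × 10⁻³ = 691.2 kg/d removed.
Biomass synthesised: P_X = Y_obs × 691.2 = 116.9 kg VSS/d.
R_O = Q·ΔS − 1.42 P_X = 691.2 − 166.1 = 525.1 kg O₂/d.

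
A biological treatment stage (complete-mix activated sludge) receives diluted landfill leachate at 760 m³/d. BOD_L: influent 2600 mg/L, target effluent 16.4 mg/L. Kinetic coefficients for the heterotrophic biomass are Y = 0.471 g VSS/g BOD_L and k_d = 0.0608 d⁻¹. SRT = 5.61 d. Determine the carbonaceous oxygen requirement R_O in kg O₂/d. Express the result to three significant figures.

The observed yield is Y_obs = Y/(1 + k_d·θ_c) = 0.471 / (1 + 0.0608 × 5.61) = 0.471 / 1.341 = 0.3512 g VSS per g BOD_L removed.
Substrate removed = Q·(S₀ − S) = 760 m³/d × (2600 − 16.4) g/m³ = 1.96×10^6 g/d = 1964 kg/d.
Net sludge production P_X = 0.3512 × 1964 = 689.6 kg VSS/d.
Carbonaceous O₂ demand = substrate oxidised − cell-mass equivalent = 1964 − 1.42 × 689.6 = 984.3 kg O₂/d.

R_O ≈ 984 kg O₂/d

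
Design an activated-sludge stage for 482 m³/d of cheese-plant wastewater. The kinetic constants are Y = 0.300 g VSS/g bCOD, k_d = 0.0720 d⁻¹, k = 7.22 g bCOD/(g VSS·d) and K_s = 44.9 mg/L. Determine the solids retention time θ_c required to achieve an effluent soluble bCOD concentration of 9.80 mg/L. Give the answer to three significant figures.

θ_c ≈ 3.16 d

At the target effluent, Y k S/(K_s+S) = 0.300×7.22×9.80/54.70 = 0.3881 d⁻¹.
θ_c = 1/(μ − k_d) = 1/(0.3881 − 0.0720) = 1/0.3161 = 3.164 d.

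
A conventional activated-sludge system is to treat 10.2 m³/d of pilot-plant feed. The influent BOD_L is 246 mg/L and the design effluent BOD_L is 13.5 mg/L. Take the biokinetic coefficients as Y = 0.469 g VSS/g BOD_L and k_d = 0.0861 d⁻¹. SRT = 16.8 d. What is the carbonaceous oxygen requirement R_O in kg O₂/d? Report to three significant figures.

Observed yield with endogenous decay: Y_obs = Y / (1 + k_d·θ_c) = 0.469 / (1 + 0.0861 × 16.8) = 0.469 / 2.446 = 0.1917 g VSS/g BOD_L.
Substrate removed = Q·(S₀ − S) = 10.2 m³/d × (246 − 13.5) g/m³ = 2.37×10^3 g/d = 2.372 kg/d.
Biomass synthesised: P_X = Y_obs × 2.372 = 0.4546 kg VSS/d.
Carbonaceous O₂ demand = substrate oxidised − cell-mass equivalent = 2.372 − 1.42 × 0.4546 = 1.726 kg O₂/d.

R_O ≈ 1.73 kg O₂/d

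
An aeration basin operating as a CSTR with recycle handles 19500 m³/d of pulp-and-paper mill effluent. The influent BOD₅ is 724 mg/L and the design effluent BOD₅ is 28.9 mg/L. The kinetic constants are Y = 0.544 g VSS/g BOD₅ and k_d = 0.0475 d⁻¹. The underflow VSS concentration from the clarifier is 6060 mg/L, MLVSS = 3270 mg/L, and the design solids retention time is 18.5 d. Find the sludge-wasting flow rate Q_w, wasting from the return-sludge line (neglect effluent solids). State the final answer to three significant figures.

From the SRT design equation V = Y Q (S₀−S) θ_c / [X (1 + k_d θ_c)] = 0.544 × 19500 × (724 − 28.9) × 18.5 / [3270 × (1 + 0.0475 × 18.5)] = 1.36×10^8 / 6144 = 22204 m³.
θ_c = V·X/(Q_w·X_r) when wasting from the recycle, so Q_w = V·X/(θ_c·X_r) = 22204 × 3270 / (18.5 × 6060) = 647.6 m³/d.

Q_w ≈ 648 m³/d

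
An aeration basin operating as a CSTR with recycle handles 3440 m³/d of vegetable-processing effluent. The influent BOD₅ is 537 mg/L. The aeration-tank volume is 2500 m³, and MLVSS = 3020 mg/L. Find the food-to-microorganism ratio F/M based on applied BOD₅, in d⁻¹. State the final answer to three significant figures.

F/M ≈ 0.245 d⁻¹

Food-to-microorganism ratio F/M = Q S₀ / (V X) = 3440 × 537 / (2500 × 3020) = 0.2447 d⁻¹.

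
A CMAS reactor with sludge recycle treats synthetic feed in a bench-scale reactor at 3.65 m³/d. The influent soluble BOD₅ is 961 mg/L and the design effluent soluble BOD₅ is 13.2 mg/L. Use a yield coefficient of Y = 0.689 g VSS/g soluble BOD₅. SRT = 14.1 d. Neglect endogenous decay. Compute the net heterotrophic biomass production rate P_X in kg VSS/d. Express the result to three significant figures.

P_X ≈ 2.38 kg VSS/d

With endogenous decay neglected, the observed yield equals the true yield: Y_obs = Y = 0.689 g VSS/g soluble BOD₅.
Mass of soluble BOD₅ removed per day: Q(S₀ − S) = 3.65 × 947.8 g/m³ = 3.459 kg/d.
Net biomass production P_X = Y_obs × Q·(S₀ − S) = 0.6890 × 3.459 = 2.384 kg VSS/d.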